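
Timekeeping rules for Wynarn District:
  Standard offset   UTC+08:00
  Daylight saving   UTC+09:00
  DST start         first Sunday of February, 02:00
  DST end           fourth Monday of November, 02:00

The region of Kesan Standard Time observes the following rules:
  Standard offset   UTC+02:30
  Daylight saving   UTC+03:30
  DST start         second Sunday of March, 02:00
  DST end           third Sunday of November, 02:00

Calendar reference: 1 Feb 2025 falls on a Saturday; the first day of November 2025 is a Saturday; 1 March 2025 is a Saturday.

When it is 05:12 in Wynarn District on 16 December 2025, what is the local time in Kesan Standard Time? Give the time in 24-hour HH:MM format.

1 February 2025 is a Saturday, so the first Sunday is February 2.
1 November 2025 is a Saturday, so the first Monday is November 3 and the fourth is November 24.
16 December 2025 is outside the daylight-saving period (2 February – 24 November), so Wynarn District is on standard time, UTC+08:00.
05:12 Wynarn District − 8h = 21:12 UTC (rolling into the previous day, 15 December 2025).
1 March 2025 is a Saturday, so the first Sunday is March 2 and the second is March 9.
1 November 2025 is a Saturday, so the first Sunday is November 2 and the third is November 16.
At the standard offset (UTC+02:30), 21:12 UTC + 2h30m = 23:42 Kesan Standard Time standard time.
Daylight saving runs 9 March – 16 November; the standard-time date in Kesan Standard Time, 15 December 2025, is outside that window, so Kesan Standard Time is on standard time at UTC+02:30.
21:12 UTC + 2h30m = 23:42 Kesan Standard Time.

23:42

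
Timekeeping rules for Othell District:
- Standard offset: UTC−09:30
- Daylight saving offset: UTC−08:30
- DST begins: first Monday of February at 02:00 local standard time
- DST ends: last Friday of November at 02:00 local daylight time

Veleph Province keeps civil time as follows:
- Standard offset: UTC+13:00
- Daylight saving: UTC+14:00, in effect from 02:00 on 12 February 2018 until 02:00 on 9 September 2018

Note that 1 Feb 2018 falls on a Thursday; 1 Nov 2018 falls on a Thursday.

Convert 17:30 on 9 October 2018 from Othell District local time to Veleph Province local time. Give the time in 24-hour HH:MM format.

15:00

1 February 2018 is a Thursday, so the first Monday is February 5.
1 November 2018 is a Thursday, so Fridays fall on 2, 9, 16, 23, 30; the last is November 30.
9 October 2018 falls between 5 February and 30 November, so daylight saving is in effect and Othell District is at UTC−08:30.
17:30 Othell District + 8h30m = 02:00 UTC (rolling into the next day, 10 October 2018).
At the standard offset (UTC+13:00), 02:00 UTC + 13h = 15:00 Veleph Province standard time.
The standard-time date in Veleph Province, 10 October 2018, does not fall between 12 February and 9 September, so daylight saving is not in effect and Veleph Province is at UTC+13:00.
02:00 UTC + 13h = 15:00 Veleph Province.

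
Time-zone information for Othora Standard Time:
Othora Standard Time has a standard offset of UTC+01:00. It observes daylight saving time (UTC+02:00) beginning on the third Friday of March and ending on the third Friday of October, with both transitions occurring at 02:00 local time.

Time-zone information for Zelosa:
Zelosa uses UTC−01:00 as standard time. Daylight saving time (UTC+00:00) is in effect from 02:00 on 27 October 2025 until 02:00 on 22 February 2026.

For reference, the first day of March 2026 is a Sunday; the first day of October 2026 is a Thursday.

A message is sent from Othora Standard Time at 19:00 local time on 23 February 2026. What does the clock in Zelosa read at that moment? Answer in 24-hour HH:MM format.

1 March 2026 is a Sunday, so the first Friday is March 6 and the third is March 20.
1 October 2026 is a Thursday, so the first Friday is October 2 and the third is October 16.
23 February 2026 is outside the daylight-saving period (20 March – 16 October), so Othora Standard Time is on standard time, UTC+01:00.
19:00 Othora Standard Time − 1h = 18:00 UTC.
At the standard offset (UTC−01:00), 18:00 UTC − 1h = 17:00 Zelosa standard time.
The standard-time date in Zelosa, 23 February 2026, does not fall between 27 October 2025 and 22 February 2026, so daylight saving is not in effect and Zelosa is at UTC−01:00.
18:00 UTC − 1h = 17:00 Zelosa.

17:00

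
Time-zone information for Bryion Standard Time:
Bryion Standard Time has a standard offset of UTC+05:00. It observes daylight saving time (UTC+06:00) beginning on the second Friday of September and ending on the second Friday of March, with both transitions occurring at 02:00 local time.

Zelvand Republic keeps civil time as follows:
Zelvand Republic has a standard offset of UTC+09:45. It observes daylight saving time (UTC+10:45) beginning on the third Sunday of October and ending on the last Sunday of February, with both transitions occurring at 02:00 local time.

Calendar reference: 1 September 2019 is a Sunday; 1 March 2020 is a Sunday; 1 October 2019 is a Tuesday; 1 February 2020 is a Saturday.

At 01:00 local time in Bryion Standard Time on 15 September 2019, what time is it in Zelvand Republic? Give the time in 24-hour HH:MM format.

04:45

1 September 2019 is a Sunday, so the first Friday is September 6 and the second is September 13.
1 March 2020 is a Sunday, so the first Friday is March 6 and the second is March 13.
15 September 2019 falls between 13 September 2019 and 13 March 2020, so daylight saving is in effect and Bryion Standard Time is at UTC+06:00.
01:00 Bryion Standard Time − 6h = 19:00 UTC (rolling into the previous day, 14 September 2019).
1 October 2019 is a Tuesday, so the first Sunday is October 6 and the third is October 20.
1 February 2020 is a Saturday, so Sundays fall on 2, 9, 16, 23; the last is February 23.
At the standard offset (UTC+09:45), 19:00 UTC + 9h45m = 04:45 Zelvand Republic standard time (rolling into the next day, 15 September 2019).
Daylight saving runs 20 October 2019 – 23 February 2020; the standard-time date in Zelvand Republic, 15 September 2019, is outside that window, so Zelvand Republic is on standard time at UTC+09:45.
19:00 UTC + 9h45m = 04:45 Zelvand Republic (rolling into the next day, 15 September 2019).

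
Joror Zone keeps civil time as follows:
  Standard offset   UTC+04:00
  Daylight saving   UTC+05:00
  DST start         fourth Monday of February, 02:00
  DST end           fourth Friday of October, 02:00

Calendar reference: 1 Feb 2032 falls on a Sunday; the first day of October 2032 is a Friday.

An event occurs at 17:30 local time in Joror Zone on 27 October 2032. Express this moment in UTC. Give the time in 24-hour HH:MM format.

13:30

1 February 2032 is a Sunday, so the first Monday is February 2 and the fourth is February 23.
1 October 2032 is a Friday, so the first Friday is October 1 and the fourth is October 22.
27 October 2032 does not fall between 23 February and 22 October, so daylight saving is not in effect and Joror Zone is at UTC+04:00.
17:30 local − 4h = 13:30 UTC.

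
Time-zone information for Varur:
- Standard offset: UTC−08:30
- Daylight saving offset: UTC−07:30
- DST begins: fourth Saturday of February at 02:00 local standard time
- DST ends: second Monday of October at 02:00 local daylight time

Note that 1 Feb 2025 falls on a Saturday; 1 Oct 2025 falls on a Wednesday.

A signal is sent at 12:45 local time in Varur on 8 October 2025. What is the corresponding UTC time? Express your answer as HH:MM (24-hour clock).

20:15

1 February 2025 is a Saturday, so the first Saturday is February 1 and the fourth is February 22.
1 October 2025 is a Wednesday, so the first Monday is October 6 and the second is October 13.
Daylight saving runs 22 February – 13 October; 8 October 2025 is inside that window, so Varur is at UTC−07:30.
12:45 local + 7h30m = 20:15 UTC.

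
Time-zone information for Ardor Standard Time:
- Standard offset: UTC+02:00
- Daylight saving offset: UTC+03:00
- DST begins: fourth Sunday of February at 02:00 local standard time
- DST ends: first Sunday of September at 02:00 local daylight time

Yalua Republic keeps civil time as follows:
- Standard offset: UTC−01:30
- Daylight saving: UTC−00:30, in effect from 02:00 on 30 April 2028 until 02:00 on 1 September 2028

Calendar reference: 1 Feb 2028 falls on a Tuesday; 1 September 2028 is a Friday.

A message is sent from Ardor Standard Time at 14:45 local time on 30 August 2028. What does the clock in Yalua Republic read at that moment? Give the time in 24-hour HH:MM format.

11:15

1 February 2028 is a Tuesday, so the first Sunday is February 6 and the fourth is February 27.
1 September 2028 is a Friday, so the first Sunday is September 3.
30 August 2028 lies within the daylight-saving period (27 February – 3 September), so Ardor Standard Time is on daylight time, UTC+03:00.
14:45 Ardor Standard Time − 3h = 11:45 UTC.
At the standard offset (UTC−01:30), 11:45 UTC − 1h30m = 10:15 Yalua Republic standard time.
The standard-time date in Yalua Republic, 30 August 2028, lies within the daylight-saving period (30 April – 1 September), so Yalua Republic is on daylight time, UTC−00:30.
11:45 UTC − 0h30m = 11:15 Yalua Republic.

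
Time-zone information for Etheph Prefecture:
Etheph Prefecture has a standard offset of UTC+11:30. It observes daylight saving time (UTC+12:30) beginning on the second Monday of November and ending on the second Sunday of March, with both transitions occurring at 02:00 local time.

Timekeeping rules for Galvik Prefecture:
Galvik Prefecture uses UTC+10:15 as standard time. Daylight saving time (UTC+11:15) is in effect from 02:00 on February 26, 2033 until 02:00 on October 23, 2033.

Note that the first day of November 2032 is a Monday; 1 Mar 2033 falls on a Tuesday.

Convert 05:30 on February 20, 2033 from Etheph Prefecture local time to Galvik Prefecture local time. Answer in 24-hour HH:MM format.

1 November 2032 is a Monday, so the first Monday is November 1 and the second is November 8.
1 March 2033 is a Tuesday, so the first Sunday is March 6 and the second is March 13.
Daylight saving runs 8 November 2032 – 13 March 2033; February 20, 2033 is inside that window, so Etheph Prefecture is at UTC+12:30.
05:30 Etheph Prefecture − 12h30m = 17:00 UTC (rolling into the previous day, 19 February 2033).
At the standard offset (UTC+10:15), 17:00 UTC + 10h15m = 03:15 Galvik Prefecture standard time (rolling into the next day, 20 February 2033).
The standard-time date in Galvik Prefecture, February 20, 2033, does not fall between 26 February and 23 October, so daylight saving is not in effect and Galvik Prefecture is at UTC+10:15.
17:00 UTC + 10h15m = 03:15 Galvik Prefecture (rolling into the next day, 20 February 2033).

03:15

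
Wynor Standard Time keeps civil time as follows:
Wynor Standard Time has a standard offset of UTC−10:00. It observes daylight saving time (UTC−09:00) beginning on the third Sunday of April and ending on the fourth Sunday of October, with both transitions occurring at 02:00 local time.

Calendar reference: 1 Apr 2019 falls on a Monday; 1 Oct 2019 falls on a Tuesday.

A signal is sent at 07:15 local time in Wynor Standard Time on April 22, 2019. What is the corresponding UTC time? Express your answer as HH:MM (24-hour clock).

1 April 2019 is a Monday, so the first Sunday is April 7 and the third is April 21.
1 October 2019 is a Tuesday, so the first Sunday is October 6 and the fourth is October 27.
Daylight saving runs 21 April – 27 October; April 22, 2019 is inside that window, so Wynor Standard Time is at UTC−09:00.
07:15 local + 9h = 16:15 UTC.

16:15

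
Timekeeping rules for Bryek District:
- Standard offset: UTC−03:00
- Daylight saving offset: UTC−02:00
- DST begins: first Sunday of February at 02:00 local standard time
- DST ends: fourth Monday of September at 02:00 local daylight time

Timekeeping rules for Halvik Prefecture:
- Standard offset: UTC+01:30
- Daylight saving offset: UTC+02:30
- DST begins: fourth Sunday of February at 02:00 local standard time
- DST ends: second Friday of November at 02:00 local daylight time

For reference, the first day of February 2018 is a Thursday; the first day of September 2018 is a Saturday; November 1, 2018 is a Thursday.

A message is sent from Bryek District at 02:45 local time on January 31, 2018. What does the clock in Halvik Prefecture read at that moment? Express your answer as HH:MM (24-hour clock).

07:15

1 February 2018 is a Thursday, so the first Sunday is February 4.
1 September 2018 is a Saturday, so the first Monday is September 3 and the fourth is September 24.
January 31, 2018 does not fall between 4 February and 24 September, so daylight saving is not in effect and Bryek District is at UTC−03:00.
02:45 Bryek District + 3h = 05:45 UTC.
1 February 2018 is a Thursday, so the first Sunday is February 4 and the fourth is February 25.
1 November 2018 is a Thursday, so the first Friday is November 2 and the second is November 9.
At the standard offset (UTC+01:30), 05:45 UTC + 1h30m = 07:15 Halvik Prefecture standard time.
The standard-time date in Halvik Prefecture, January 31, 2018, is outside the daylight-saving period (25 February – 9 November), so Halvik Prefecture is on standard time, UTC+01:30.
05:45 UTC + 1h30m = 07:15 Halvik Prefecture.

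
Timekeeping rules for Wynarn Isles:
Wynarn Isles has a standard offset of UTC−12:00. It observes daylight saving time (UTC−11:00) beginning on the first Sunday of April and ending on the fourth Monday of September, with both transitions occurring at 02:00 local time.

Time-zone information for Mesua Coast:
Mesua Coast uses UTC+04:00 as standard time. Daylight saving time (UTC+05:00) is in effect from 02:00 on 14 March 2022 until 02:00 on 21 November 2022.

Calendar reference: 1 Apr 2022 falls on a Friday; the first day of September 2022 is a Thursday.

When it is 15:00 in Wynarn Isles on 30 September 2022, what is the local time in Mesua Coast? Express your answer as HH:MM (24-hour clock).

1 April 2022 is a Friday, so the first Sunday is April 3.
1 September 2022 is a Thursday, so the first Monday is September 5 and the fourth is September 26.
30 September 2022 does not fall between 3 April and 26 September, so daylight saving is not in effect and Wynarn Isles is at UTC−12:00.
15:00 Wynarn Isles + 12h = 03:00 UTC (rolling into the next day, 1 October 2022).
At the standard offset (UTC+04:00), 03:00 UTC + 4h = 07:00 Mesua Coast standard time.
Daylight saving runs 14 March – 21 November; the standard-time date in Mesua Coast, 1 October 2022, is inside that window, so Mesua Coast is at UTC+05:00.
03:00 UTC + 5h = 08:00 Mesua Coast.

08:00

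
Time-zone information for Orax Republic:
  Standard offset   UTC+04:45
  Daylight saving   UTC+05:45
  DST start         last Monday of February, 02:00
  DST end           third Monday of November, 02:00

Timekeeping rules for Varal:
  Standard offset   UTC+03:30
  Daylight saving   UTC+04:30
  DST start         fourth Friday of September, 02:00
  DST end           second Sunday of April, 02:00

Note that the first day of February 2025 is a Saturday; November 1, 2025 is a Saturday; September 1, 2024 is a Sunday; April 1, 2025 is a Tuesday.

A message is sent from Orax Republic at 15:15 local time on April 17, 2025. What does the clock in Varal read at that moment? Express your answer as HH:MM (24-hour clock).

1 February 2025 is a Saturday, so Mondays fall on 3, 10, 17, 24; the last is February 24.
1 November 2025 is a Saturday, so the first Monday is November 3 and the third is November 17.
April 17, 2025 lies within the daylight-saving period (24 February – 17 November), so Orax Republic is on daylight time, UTC+05:45.
15:15 Orax Republic − 5h45m = 09:30 UTC.
1 September 2024 is a Sunday, so the first Friday is September 6 and the fourth is September 27.
1 April 2025 is a Tuesday, so the first Sunday is April 6 and the second is April 13.
At the standard offset (UTC+03:30), 09:30 UTC + 3h30m = 13:00 Varal standard time.
The standard-time date in Varal, April 17, 2025, is outside the daylight-saving period (27 September 2024 – 13 April 2025), so Varal is on standard time, UTC+03:30.
09:30 UTC + 3h30m = 13:00 Varal.

13:00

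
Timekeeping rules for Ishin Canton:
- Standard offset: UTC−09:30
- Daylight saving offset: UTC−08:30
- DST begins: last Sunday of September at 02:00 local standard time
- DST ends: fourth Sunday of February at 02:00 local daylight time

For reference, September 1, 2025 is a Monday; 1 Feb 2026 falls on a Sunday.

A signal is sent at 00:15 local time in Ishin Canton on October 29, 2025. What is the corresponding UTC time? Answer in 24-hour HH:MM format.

08:45

1 September 2025 is a Monday, so Sundays fall on 7, 14, 21, 28; the last is September 28.
1 February 2026 is a Sunday, so the first Sunday is February 1 and the fourth is February 22.
October 29, 2025 falls between 28 September 2025 and 22 February 2026, so daylight saving is in effect and Ishin Canton is at UTC−08:30.
00:15 local + 8h30m = 08:45 UTC.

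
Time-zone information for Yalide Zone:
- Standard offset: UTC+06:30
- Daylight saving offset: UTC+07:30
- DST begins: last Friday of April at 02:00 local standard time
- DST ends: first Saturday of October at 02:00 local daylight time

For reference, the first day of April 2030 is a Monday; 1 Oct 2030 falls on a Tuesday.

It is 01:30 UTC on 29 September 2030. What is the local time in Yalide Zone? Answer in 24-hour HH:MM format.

09:00

1 April 2030 is a Monday, so Fridays fall on 5, 12, 19, 26; the last is April 26.
1 October 2030 is a Tuesday, so the first Saturday is October 5.
At the standard offset (UTC+06:30), 01:30 UTC + 6h30m = 08:00 Yalide Zone standard time.
Daylight saving runs 26 April – 5 October; the standard-time date in Yalide Zone, 29 September 2030, is inside that window, so Yalide Zone is at UTC+07:30.
01:30 UTC + 7h30m = 09:00 local.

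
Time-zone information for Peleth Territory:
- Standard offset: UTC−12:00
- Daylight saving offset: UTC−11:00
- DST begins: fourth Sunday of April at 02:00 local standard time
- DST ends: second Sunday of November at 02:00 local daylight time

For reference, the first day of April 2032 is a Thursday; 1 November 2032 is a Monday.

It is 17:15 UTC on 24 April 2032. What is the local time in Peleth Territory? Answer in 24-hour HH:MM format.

05:15

1 April 2032 is a Thursday, so the first Sunday is April 4 and the fourth is April 25.
1 November 2032 is a Monday, so the first Sunday is November 7 and the second is November 14.
At the standard offset (UTC−12:00), 17:15 UTC − 12h = 05:15 Peleth Territory standard time.
The standard-time date in Peleth Territory, 24 April 2032, is outside the daylight-saving period (25 April – 14 November), so Peleth Territory is on standard time, UTC−12:00.
17:15 UTC − 12h = 05:15 local.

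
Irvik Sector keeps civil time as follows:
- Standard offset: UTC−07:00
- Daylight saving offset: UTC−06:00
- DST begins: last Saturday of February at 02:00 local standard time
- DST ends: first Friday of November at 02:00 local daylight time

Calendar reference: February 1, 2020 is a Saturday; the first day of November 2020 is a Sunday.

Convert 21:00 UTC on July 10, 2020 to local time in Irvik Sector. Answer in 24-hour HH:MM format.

1 February 2020 is a Saturday, so Saturdays fall on 1, 8, 15, 22, 29; the last is February 29.
1 November 2020 is a Sunday, so the first Friday is November 6.
At the standard offset (UTC−07:00), 21:00 UTC − 7h = 14:00 Irvik Sector standard time.
Daylight saving runs 29 February – 6 November; the standard-time date in Irvik Sector, July 10, 2020, is inside that window, so Irvik Sector is at UTC−06:00.
21:00 UTC − 6h = 15:00 local.

15:00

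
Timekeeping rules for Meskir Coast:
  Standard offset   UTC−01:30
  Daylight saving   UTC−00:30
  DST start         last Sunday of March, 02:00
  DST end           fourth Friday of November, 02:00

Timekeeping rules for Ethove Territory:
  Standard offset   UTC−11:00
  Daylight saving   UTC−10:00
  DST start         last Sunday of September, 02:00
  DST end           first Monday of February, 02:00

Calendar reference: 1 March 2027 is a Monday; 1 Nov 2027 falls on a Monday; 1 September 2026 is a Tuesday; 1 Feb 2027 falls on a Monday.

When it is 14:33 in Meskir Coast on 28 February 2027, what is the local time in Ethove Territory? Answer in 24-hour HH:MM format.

1 March 2027 is a Monday, so Sundays fall on 7, 14, 21, 28; the last is March 28.
1 November 2027 is a Monday, so the first Friday is November 5 and the fourth is November 26.
Daylight saving runs 28 March – 26 November; 28 February 2027 is outside that window, so Meskir Coast is on standard time at UTC−01:30.
14:33 Meskir Coast + 1h30m = 16:03 UTC.
1 September 2026 is a Tuesday, so Sundays fall on 6, 13, 20, 27; the last is September 27.
1 February 2027 is a Monday, so the first Monday is February 1.
At the standard offset (UTC−11:00), 16:03 UTC − 11h = 05:03 Ethove Territory standard time.
Daylight saving runs 27 September 2026 – 1 February 2027; the standard-time date in Ethove Territory, 28 February 2027, is outside that window, so Ethove Territory is on standard time at UTC−11:00.
16:03 UTC − 11h = 05:03 Ethove Territory.

05:03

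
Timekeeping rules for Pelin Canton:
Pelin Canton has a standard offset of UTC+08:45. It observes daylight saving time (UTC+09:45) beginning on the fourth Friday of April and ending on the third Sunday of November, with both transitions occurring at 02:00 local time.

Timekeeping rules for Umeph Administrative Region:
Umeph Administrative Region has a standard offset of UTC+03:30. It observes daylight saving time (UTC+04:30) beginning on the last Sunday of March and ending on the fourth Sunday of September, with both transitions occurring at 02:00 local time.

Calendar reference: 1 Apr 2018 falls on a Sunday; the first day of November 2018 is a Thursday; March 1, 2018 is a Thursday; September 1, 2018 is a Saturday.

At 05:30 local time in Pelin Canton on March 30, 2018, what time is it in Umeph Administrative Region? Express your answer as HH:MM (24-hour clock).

1 April 2018 is a Sunday, so the first Friday is April 6 and the fourth is April 27.
1 November 2018 is a Thursday, so the first Sunday is November 4 and the third is November 18.
March 30, 2018 is outside the daylight-saving period (27 April – 18 November), so Pelin Canton is on standard time, UTC+08:45.
05:30 Pelin Canton − 8h45m = 20:45 UTC (rolling into the previous day, 29 March 2018).
1 March 2018 is a Thursday, so Sundays fall on 4, 11, 18, 25; the last is March 25.
1 September 2018 is a Saturday, so the first Sunday is September 2 and the fourth is September 23.
At the standard offset (UTC+03:30), 20:45 UTC + 3h30m = 00:15 Umeph Administrative Region standard time (rolling into the next day, 30 March 2018).
The standard-time date in Umeph Administrative Region, March 30, 2018, falls between 25 March and 23 September, so daylight saving is in effect and Umeph Administrative Region is at UTC+04:30.
20:45 UTC + 4h30m = 01:15 Umeph Administrative Region (rolling into the next day, 30 March 2018).

01:15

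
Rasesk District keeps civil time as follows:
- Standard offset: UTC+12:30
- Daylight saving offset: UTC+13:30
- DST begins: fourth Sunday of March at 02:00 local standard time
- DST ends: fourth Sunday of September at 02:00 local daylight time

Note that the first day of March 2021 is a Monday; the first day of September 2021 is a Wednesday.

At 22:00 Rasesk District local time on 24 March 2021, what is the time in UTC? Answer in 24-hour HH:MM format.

09:30

1 March 2021 is a Monday, so the first Sunday is March 7 and the fourth is March 28.
1 September 2021 is a Wednesday, so the first Sunday is September 5 and the fourth is September 26.
Daylight saving runs 28 March – 26 September; 24 March 2021 is outside that window, so Rasesk District is on standard time at UTC+12:30.
22:00 local − 12h30m = 09:30 UTC.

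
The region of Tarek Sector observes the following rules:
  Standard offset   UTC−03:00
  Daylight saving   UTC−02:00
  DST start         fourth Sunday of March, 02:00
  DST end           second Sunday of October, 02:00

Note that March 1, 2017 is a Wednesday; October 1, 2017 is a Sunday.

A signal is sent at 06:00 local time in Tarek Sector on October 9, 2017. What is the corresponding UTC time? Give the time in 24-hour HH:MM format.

09:00

1 March 2017 is a Wednesday, so the first Sunday is March 5 and the fourth is March 26.
1 October 2017 is a Sunday, so the first Sunday is October 1 and the second is October 8.
October 9, 2017 does not fall between 26 March and 8 October, so daylight saving is not in effect and Tarek Sector is at UTC−03:00.
06:00 local + 3h = 09:00 UTC.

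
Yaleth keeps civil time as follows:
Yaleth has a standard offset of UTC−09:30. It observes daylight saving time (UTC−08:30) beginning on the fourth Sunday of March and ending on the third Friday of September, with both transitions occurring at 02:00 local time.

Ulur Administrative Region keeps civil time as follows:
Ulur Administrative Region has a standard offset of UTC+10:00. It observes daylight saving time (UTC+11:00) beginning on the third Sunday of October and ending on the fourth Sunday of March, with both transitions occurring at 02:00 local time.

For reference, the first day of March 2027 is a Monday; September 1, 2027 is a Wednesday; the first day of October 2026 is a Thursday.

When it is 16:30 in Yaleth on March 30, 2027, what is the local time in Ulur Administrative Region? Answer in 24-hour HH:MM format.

11:00

1 March 2027 is a Monday, so the first Sunday is March 7 and the fourth is March 28.
1 September 2027 is a Wednesday, so the first Friday is September 3 and the third is September 17.
March 30, 2027 falls between 28 March and 17 September, so daylight saving is in effect and Yaleth is at UTC−08:30.
16:30 Yaleth + 8h30m = 01:00 UTC (rolling into the next day, 31 March 2027).
1 October 2026 is a Thursday, so the first Sunday is October 4 and the third is October 18.
1 March 2027 is a Monday, so the first Sunday is March 7 and the fourth is March 28.
At the standard offset (UTC+10:00), 01:00 UTC + 10h = 11:00 Ulur Administrative Region standard time.
The standard-time date in Ulur Administrative Region, March 31, 2027, is outside the daylight-saving period (18 October 2026 – 28 March 2027), so Ulur Administrative Region is on standard time, UTC+10:00.
01:00 UTC + 10h = 11:00 Ulur Administrative Region.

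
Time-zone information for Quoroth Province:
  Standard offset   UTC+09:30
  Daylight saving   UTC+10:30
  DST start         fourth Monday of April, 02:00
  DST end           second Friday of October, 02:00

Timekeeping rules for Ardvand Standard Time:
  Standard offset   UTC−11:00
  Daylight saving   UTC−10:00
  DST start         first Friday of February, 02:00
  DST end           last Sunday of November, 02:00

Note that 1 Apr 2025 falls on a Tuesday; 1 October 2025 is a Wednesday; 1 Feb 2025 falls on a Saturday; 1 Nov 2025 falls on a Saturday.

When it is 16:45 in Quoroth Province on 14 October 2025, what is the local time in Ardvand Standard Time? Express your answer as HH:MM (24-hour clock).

21:15

1 April 2025 is a Tuesday, so the first Monday is April 7 and the fourth is April 28.
1 October 2025 is a Wednesday, so the first Friday is October 3 and the second is October 10.
Daylight saving runs 28 April – 10 October; 14 October 2025 is outside that window, so Quoroth Province is on standard time at UTC+09:30.
16:45 Quoroth Province − 9h30m = 07:15 UTC.
1 February 2025 is a Saturday, so the first Friday is February 7.
1 November 2025 is a Saturday, so Sundays fall on 2, 9, 16, 23, 30; the last is November 30.
At the standard offset (UTC−11:00), 07:15 UTC − 11h = 20:15 Ardvand Standard Time standard time (rolling into the previous day, 13 October 2025).
Daylight saving runs 7 February – 30 November; the standard-time date in Ardvand Standard Time, 13 October 2025, is inside that window, so Ardvand Standard Time is at UTC−10:00.
07:15 UTC − 10h = 21:15 Ardvand Standard Time (rolling into the previous day, 13 October 2025).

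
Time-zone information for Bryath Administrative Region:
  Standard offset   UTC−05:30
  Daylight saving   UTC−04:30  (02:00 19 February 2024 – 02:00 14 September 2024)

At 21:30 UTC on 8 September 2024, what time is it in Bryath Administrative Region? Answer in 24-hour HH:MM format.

At the standard offset (UTC−05:30), 21:30 UTC − 5h30m = 16:00 Bryath Administrative Region standard time.
The standard-time date in Bryath Administrative Region, 8 September 2024, falls between 19 February and 14 September, so daylight saving is in effect and Bryath Administrative Region is at UTC−04:30.
21:30 UTC − 4h30m = 17:00 local.

17:00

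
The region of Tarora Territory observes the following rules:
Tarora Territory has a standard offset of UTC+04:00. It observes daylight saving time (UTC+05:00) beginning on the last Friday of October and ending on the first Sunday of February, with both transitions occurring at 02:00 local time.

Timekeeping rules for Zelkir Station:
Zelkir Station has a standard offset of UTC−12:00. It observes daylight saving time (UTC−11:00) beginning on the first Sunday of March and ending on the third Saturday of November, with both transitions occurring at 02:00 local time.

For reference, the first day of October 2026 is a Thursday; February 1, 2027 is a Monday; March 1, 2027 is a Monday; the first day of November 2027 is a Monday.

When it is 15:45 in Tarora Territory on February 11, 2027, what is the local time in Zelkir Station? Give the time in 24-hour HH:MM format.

1 October 2026 is a Thursday, so Fridays fall on 2, 9, 16, 23, 30; the last is October 30.
1 February 2027 is a Monday, so the first Sunday is February 7.
Daylight saving runs 30 October 2026 – 7 February 2027; February 11, 2027 is outside that window, so Tarora Territory is on standard time at UTC+04:00.
15:45 Tarora Territory − 4h = 11:45 UTC.
1 March 2027 is a Monday, so the first Sunday is March 7.
1 November 2027 is a Monday, so the first Saturday is November 6 and the third is November 20.
At the standard offset (UTC−12:00), 11:45 UTC − 12h = 23:45 Zelkir Station standard time (rolling into the previous day, 10 February 2027).
Daylight saving runs 7 March – 20 November; the standard-time date in Zelkir Station, February 10, 2027, is outside that window, so Zelkir Station is on standard time at UTC−12:00.
11:45 UTC − 12h = 23:45 Zelkir Station (rolling into the previous day, 10 February 2027).

23:45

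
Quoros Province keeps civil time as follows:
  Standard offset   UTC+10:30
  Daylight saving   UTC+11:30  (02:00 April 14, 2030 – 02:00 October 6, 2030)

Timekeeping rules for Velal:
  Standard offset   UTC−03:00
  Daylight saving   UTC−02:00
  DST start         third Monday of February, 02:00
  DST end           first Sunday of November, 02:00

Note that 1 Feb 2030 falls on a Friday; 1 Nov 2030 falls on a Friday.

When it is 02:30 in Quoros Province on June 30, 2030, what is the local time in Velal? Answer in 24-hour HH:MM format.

13:00

Daylight saving runs 14 April – 6 October; June 30, 2030 is inside that window, so Quoros Province is at UTC+11:30.
02:30 Quoros Province − 11h30m = 15:00 UTC (rolling into the previous day, 29 June 2030).
1 February 2030 is a Friday, so the first Monday is February 4 and the third is February 18.
1 November 2030 is a Friday, so the first Sunday is November 3.
At the standard offset (UTC−03:00), 15:00 UTC − 3h = 12:00 Velal standard time.
The standard-time date in Velal, June 29, 2030, lies within the daylight-saving period (18 February – 3 November), so Velal is on daylight time, UTC−02:00.
15:00 UTC − 2h = 13:00 Velal.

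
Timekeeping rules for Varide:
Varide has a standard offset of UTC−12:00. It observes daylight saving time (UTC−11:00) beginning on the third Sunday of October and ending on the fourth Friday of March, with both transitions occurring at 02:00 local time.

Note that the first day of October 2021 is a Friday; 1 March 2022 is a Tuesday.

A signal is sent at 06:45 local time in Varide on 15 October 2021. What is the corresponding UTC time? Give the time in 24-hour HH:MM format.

1 October 2021 is a Friday, so the first Sunday is October 3 and the third is October 17.
1 March 2022 is a Tuesday, so the first Friday is March 4 and the fourth is March 25.
Daylight saving runs 17 October 2021 – 25 March 2022; 15 October 2021 is outside that window, so Varide is on standard time at UTC−12:00.
06:45 local + 12h = 18:45 UTC.

18:45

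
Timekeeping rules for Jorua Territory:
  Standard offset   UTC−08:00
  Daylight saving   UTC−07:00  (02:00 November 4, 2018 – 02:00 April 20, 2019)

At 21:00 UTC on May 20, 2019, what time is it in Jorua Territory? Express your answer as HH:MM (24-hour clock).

13:00

At the standard offset (UTC−08:00), 21:00 UTC − 8h = 13:00 Jorua Territory standard time.
The standard-time date in Jorua Territory, May 20, 2019, is outside the daylight-saving period (4 November 2018 – 20 April 2019), so Jorua Territory is on standard time, UTC−08:00.
21:00 UTC − 8h = 13:00 local.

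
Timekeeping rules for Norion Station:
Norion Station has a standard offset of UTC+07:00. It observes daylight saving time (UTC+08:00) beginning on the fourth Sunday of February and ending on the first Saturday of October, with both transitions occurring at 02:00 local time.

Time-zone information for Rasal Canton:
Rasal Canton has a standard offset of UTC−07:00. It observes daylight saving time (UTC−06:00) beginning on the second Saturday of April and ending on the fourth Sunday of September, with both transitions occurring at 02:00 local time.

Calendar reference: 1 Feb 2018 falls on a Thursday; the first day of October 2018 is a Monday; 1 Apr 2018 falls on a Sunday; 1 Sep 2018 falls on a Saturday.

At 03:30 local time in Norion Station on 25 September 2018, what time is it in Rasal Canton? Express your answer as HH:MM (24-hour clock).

12:30

1 February 2018 is a Thursday, so the first Sunday is February 4 and the fourth is February 25.
1 October 2018 is a Monday, so the first Saturday is October 6.
Daylight saving runs 25 February – 6 October; 25 September 2018 is inside that window, so Norion Station is at UTC+08:00.
03:30 Norion Station − 8h = 19:30 UTC (rolling into the previous day, 24 September 2018).
1 April 2018 is a Sunday, so the first Saturday is April 7 and the second is April 14.
1 September 2018 is a Saturday, so the first Sunday is September 2 and the fourth is September 23.
At the standard offset (UTC−07:00), 19:30 UTC − 7h = 12:30 Rasal Canton standard time.
The standard-time date in Rasal Canton, 24 September 2018, is outside the daylight-saving period (14 April – 23 September), so Rasal Canton is on standard time, UTC−07:00.
19:30 UTC − 7h = 12:30 Rasal Canton.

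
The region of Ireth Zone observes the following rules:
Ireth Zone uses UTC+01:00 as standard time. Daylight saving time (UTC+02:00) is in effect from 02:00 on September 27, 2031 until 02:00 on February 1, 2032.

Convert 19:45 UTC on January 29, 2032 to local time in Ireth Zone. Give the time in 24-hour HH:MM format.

21:45

At the standard offset (UTC+01:00), 19:45 UTC + 1h = 20:45 Ireth Zone standard time.
The standard-time date in Ireth Zone, January 29, 2032, falls between 27 September 2031 and 1 February 2032, so daylight saving is in effect and Ireth Zone is at UTC+02:00.
19:45 UTC + 2h = 21:45 local.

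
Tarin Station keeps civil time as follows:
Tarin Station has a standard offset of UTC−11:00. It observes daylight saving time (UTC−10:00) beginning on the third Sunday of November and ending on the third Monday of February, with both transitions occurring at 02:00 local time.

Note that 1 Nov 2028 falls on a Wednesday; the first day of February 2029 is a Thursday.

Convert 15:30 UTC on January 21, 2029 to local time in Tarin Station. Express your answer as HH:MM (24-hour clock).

1 November 2028 is a Wednesday, so the first Sunday is November 5 and the third is November 19.
1 February 2029 is a Thursday, so the first Monday is February 5 and the third is February 19.
At the standard offset (UTC−11:00), 15:30 UTC − 11h = 04:30 Tarin Station standard time.
Daylight saving runs 19 November 2028 – 19 February 2029; the standard-time date in Tarin Station, January 21, 2029, is inside that window, so Tarin Station is at UTC−10:00.
15:30 UTC − 10h = 05:30 local.

05:30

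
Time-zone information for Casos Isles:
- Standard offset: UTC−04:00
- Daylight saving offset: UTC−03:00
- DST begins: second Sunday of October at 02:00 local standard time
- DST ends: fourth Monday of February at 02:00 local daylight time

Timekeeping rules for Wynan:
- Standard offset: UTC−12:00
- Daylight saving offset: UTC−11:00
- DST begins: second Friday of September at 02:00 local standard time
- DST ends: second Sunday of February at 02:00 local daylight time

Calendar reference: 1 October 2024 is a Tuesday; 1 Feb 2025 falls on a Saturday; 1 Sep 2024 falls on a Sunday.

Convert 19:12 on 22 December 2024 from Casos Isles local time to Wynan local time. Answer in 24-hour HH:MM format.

11:12

1 October 2024 is a Tuesday, so the first Sunday is October 6 and the second is October 13.
1 February 2025 is a Saturday, so the first Monday is February 3 and the fourth is February 24.
22 December 2024 lies within the daylight-saving period (13 October 2024 – 24 February 2025), so Casos Isles is on daylight time, UTC−03:00.
19:12 Casos Isles + 3h = 22:12 UTC.
1 September 2024 is a Sunday, so the first Friday is September 6 and the second is September 13.
1 February 2025 is a Saturday, so the first Sunday is February 2 and the second is February 9.
At the standard offset (UTC−12:00), 22:12 UTC − 12h = 10:12 Wynan standard time.
The standard-time date in Wynan, 22 December 2024, lies within the daylight-saving period (13 September 2024 – 9 February 2025), so Wynan is on daylight time, UTC−11:00.
22:12 UTC − 11h = 11:12 Wynan.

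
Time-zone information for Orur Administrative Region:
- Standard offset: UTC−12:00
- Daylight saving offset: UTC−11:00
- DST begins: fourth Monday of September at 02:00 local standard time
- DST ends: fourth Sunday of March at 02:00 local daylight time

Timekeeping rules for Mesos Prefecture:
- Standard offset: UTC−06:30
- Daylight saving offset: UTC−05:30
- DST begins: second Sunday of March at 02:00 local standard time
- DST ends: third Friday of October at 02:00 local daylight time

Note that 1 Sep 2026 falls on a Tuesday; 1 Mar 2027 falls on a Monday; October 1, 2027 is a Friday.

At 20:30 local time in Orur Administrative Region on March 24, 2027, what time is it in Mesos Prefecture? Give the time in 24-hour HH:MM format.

1 September 2026 is a Tuesday, so the first Monday is September 7 and the fourth is September 28.
1 March 2027 is a Monday, so the first Sunday is March 7 and the fourth is March 28.
Daylight saving runs 28 September 2026 – 28 March 2027; March 24, 2027 is inside that window, so Orur Administrative Region is at UTC−11:00.
20:30 Orur Administrative Region + 11h = 07:30 UTC (rolling into the next day, 25 March 2027).
1 March 2027 is a Monday, so the first Sunday is March 7 and the second is March 14.
1 October 2027 is a Friday, so the first Friday is October 1 and the third is October 15.
At the standard offset (UTC−06:30), 07:30 UTC − 6h30m = 01:00 Mesos Prefecture standard time.
The standard-time date in Mesos Prefecture, March 25, 2027, falls between 14 March and 15 October, so daylight saving is in effect and Mesos Prefecture is at UTC−05:30.
07:30 UTC − 5h30m = 02:00 Mesos Prefecture.

02:00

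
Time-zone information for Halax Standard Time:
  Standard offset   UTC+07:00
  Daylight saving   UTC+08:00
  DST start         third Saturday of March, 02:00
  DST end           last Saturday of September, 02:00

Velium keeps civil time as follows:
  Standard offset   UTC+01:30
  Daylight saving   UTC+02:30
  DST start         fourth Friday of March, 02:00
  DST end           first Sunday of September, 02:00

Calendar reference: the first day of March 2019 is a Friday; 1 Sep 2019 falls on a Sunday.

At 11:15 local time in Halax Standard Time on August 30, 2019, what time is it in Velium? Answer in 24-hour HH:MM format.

1 March 2019 is a Friday, so the first Saturday is March 2 and the third is March 16.
1 September 2019 is a Sunday, so Saturdays fall on 7, 14, 21, 28; the last is September 28.
August 30, 2019 falls between 16 March and 28 September, so daylight saving is in effect and Halax Standard Time is at UTC+08:00.
11:15 Halax Standard Time − 8h = 03:15 UTC.
1 March 2019 is a Friday, so the first Friday is March 1 and the fourth is March 22.
1 September 2019 is a Sunday, so the first Sunday is September 1.
At the standard offset (UTC+01:30), 03:15 UTC + 1h30m = 04:45 Velium standard time.
The standard-time date in Velium, August 30, 2019, falls between 22 March and 1 September, so daylight saving is in effect and Velium is at UTC+02:30.
03:15 UTC + 2h30m = 05:45 Velium.

05:45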